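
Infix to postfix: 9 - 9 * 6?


* has higher precedence, evaluate 9*6 first
Postfix: 9 9 6 * -


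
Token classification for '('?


Pattern: delimiter/punctuation
Type: PUNCTUATION


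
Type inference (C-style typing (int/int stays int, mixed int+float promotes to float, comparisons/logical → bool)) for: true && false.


Operand types: bool && bool
Rule: logical operators take bool operands and yield bool
Result type: bool


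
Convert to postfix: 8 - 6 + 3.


Left to right (same or higher precedence on left)
Postfix: 8 6 - 3 +


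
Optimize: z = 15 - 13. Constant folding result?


15 - 13 = 2 at compile time
Optimized: z = 2


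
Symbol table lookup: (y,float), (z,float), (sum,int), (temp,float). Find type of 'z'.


Lookup 'z' → type float


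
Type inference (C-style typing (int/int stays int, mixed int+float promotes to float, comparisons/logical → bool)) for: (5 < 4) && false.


Operand types: bool && bool
Rule: logical operators take bool operands and yield bool
Result type: bool


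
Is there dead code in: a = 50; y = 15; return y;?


a is assigned but never read
Dead: 'a = 50'


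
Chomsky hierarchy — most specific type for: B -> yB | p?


Right-linear: every RHS is a terminal or a terminal followed by one nonterminal
Classification: Type 3 (Regular)


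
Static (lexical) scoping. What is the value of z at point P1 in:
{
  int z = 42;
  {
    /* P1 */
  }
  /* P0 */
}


P1's block does not declare z; resolves to the enclosing declaration at depth 0
z = 42


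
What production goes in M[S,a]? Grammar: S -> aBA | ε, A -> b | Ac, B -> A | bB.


For [S, a]: 'a' ∈ FIRST(aBA)
Entry: S -> aBA


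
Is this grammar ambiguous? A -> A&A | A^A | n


'n&n^n' has two parse trees (no precedence encoded between & and ^)
Ambiguous


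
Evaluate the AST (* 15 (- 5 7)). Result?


Evaluate inner: (- 5 7) = -2
Evaluate root: (* 15 -2) = -30
Result: -30


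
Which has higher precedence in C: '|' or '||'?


'|' is bitwise OR (level 3); '||' is logical OR (level 1)
Higher level binds tighter
'|' has higher precedence than '||'


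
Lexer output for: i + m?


Scan left to right, longest-match per lexeme
Tokens: ID(i), OP(+), ID(m)


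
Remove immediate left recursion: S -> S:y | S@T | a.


Left-recursive alternatives: S:y, S@T; non-recursive: a
Introduce S': S -> aS', S' -> :yS' | @TS' | ε


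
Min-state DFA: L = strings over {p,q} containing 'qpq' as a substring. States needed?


KMP-style automaton: 3 progress states + 1 absorbing accept = 4
Minimal DFA: 4 states


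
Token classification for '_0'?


Pattern: letter/underscore followed by alphanumerics, not a keyword
Type: IDENTIFIER


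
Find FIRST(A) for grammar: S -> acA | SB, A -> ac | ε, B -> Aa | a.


Per alternative of A: FIRST(ac) = {a}; FIRST(ε) = {ε}
FIRST(A) = {a, ε}


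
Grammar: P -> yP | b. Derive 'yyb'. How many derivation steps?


Derivation: P => yP => yyP => yyb
Steps: 3


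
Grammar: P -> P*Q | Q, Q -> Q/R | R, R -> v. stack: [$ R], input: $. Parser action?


'R' (not preceded by Q/) is the handle for Q -> R
Action: reduce (Q -> R)


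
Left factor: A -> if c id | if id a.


Common prefix: 'if'
Factored: A -> if A', A' -> c id | id a


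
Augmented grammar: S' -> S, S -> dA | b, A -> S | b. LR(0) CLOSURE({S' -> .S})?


Start: S' -> .S
For each item with dot before a nonterminal B, add B -> .γ for every B-production
Closure: [S' -> .S, S -> .dA, S -> .b]


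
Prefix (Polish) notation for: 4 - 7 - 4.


left-to-right (same/higher precedence on left): tree is (- (- 4 7) 4)
Prefix: - - 4 7 4


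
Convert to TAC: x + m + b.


Break into single-operator statements:
t1 = x + m
t2 = t1 + b


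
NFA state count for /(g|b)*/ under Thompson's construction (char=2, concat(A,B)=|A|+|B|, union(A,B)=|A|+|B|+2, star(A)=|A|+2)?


Syntax tree has 2 char leaf(s), 1 union(s), 1 star(s)
chars contribute 2×2 = 4; each union adds +2; each star adds +2
Total: 4 + 2 + 2 = 8 states


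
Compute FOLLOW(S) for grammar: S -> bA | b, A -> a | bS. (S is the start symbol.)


$ ∈ FOLLOW(S). For each A -> αBβ: add FIRST(β)\{ε} to FOLLOW(B); if β nullable, add FOLLOW(A).
FOLLOW(S) = {$}


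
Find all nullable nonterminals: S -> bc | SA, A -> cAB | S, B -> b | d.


A nonterminal is nullable iff some alternative derives ε (directly, or every symbol in it is nullable)
Nullable: {}


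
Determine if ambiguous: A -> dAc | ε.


balanced d^n…c^n: each string has a unique parse
Unambiguous


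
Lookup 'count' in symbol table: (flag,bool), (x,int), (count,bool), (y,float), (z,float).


Lookup 'count' → type bool


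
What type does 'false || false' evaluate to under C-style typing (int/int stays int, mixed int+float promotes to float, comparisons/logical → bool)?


Operand types: bool || bool
Rule: logical operators take bool operands and yield bool
Result type: bool


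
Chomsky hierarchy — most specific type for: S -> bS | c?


Right-linear: every RHS is a terminal or a terminal followed by one nonterminal
Classification: Type 3 (Regular)


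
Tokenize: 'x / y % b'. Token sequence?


Scan left to right, longest-match per lexeme
Tokens: ID(x), OP(/), ID(y), OP(%), ID(b)


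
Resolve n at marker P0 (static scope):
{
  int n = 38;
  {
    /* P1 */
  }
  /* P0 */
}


n declared in the same block as P0
n = 38


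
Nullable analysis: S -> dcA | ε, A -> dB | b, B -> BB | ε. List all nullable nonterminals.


A nonterminal is nullable iff some alternative derives ε (directly, or every symbol in it is nullable)
Nullable: {B, S}


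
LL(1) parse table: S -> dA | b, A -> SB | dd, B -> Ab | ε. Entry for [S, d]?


For [S, d]: 'd' ∈ FIRST(dA)
Entry: S -> dA


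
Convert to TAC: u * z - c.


Break into single-operator statements:
t1 = u * z
t2 = t1 - c


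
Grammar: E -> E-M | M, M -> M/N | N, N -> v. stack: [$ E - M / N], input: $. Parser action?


handle 'M/N' on top
Action: reduce (M -> M/N)


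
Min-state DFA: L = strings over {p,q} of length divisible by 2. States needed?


Track length mod 2: states 0..1, accept at 0
Minimal DFA: 2 states


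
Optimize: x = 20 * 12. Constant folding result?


20 * 12 = 240 at compile time
Optimized: x = 240


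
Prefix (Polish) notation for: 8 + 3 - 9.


left-to-right (same/higher precedence on left): tree is (- (+ 8 3) 9)
Prefix: - + 8 3 9


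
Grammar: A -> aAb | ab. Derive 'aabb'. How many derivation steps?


Derivation: A => aAb => aabb
Steps: 2


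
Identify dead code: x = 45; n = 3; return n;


x is assigned but never read
Dead: 'x = 45'


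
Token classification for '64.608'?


Pattern: digits with a decimal point
Type: FLOAT_LITERAL


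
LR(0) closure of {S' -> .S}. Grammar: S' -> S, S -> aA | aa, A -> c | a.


Start: S' -> .S
For each item with dot before a nonterminal B, add B -> .γ for every B-production
Closure: [S' -> .S, S -> .aA, S -> .aa]


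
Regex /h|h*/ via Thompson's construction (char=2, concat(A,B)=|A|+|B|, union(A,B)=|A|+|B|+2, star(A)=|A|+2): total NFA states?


Syntax tree has 2 char leaf(s), 1 union(s), 1 star(s)
chars contribute 2×2 = 4; each union adds +2; each star adds +2
Total: 4 + 2 + 2 = 8 states


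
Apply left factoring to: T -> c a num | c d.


Common prefix: 'c'
Factored: T -> c T', T' -> a num | d


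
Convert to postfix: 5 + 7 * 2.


* has higher precedence, evaluate 7*2 first
Postfix: 5 7 2 * +


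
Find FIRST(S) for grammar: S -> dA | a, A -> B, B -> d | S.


Per alternative of S: FIRST(dA) = {d}; FIRST(a) = {a}
FIRST(S) = {a, d}


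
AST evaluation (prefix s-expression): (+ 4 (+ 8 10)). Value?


Evaluate inner: (+ 8 10) = 18
Evaluate root: (+ 4 18) = 22
Result: 22


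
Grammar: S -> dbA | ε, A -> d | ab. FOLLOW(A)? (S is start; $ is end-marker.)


$ ∈ FOLLOW(S). For each A -> αBβ: add FIRST(β)\{ε} to FOLLOW(B); if β nullable, add FOLLOW(A).
FOLLOW(A) = {$}


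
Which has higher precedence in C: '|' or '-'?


'-' is additive (level 9); '|' is bitwise OR (level 3)
Higher level binds tighter
'-' has higher precedence than '|'


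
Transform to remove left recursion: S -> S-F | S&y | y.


Left-recursive alternatives: S-F, S&y; non-recursive: y
Introduce S': S -> yS', S' -> -FS' | &yS' | ε


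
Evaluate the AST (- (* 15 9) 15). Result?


Evaluate inner: (* 15 9) = 135
Evaluate root: (- 135 15) = 120
Result: 120


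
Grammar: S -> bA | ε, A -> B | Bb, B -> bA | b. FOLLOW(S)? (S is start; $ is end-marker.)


$ ∈ FOLLOW(S). For each A -> αBβ: add FIRST(β)\{ε} to FOLLOW(B); if β nullable, add FOLLOW(A).
FOLLOW(S) = {$}


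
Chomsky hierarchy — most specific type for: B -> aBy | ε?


Single nonterminal LHS, but a^n y^n is not regular
Classification: Type 2 (Context-Free)


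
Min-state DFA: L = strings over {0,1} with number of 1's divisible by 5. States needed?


Track (count of 1) mod 5: states 0..4, accept at 0
Minimal DFA: 5 states


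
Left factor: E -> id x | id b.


Common prefix: 'id'
Factored: E -> id E', E' -> x | b


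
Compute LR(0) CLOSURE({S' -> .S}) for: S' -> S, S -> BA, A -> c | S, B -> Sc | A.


Start: S' -> .S
For each item with dot before a nonterminal B, add B -> .γ for every B-production
Closure: [S' -> .S, S -> .BA, B -> .Sc, B -> .A, A -> .c, A -> .S]


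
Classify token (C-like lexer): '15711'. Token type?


Pattern: digits only
Type: INTEGER_LITERAL


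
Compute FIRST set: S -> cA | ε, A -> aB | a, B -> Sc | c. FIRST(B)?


Per alternative of B: FIRST(Sc) = {c}; FIRST(c) = {c}
FIRST(B) = {c}


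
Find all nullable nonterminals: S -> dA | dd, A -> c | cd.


A nonterminal is nullable iff some alternative derives ε (directly, or every symbol in it is nullable)
Nullable: {}


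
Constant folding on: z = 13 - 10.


13 - 10 = 3 at compile time
Optimized: z = 3


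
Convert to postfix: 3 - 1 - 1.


Left to right (same or higher precedence on left)
Postfix: 3 1 - 1 -


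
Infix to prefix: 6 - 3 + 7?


left-to-right (same/higher precedence on left): tree is (+ (- 6 3) 7)
Prefix: + - 6 3 7


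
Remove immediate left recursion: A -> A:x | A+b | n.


Left-recursive alternatives: A:x, A+b; non-recursive: n
Introduce A': A -> nA', A' -> :xA' | +bA' | ε


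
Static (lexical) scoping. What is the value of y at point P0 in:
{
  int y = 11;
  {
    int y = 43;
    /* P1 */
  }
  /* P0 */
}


y declared in the same block as P0
y = 11


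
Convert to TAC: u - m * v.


Break into single-operator statements:
t1 = m * v
t2 = u - t1


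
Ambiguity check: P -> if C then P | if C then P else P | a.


dangling else: 'if C then if C then a else a' parses two ways
Ambiguous


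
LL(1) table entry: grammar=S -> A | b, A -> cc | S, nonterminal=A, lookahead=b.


For [A, b]: 'b' ∈ FIRST(S)
Entry: A -> S


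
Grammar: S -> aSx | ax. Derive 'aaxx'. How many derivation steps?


Derivation: S => aSx => aaxx
Steps: 2


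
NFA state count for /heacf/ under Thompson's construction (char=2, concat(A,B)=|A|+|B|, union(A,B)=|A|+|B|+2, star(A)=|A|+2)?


Syntax tree has 5 char leaf(s), 0 union(s), 0 star(s)
chars contribute 5×2 = 10; each union adds +2; each star adds +2
Total: 10 + 0 + 0 = 10 states


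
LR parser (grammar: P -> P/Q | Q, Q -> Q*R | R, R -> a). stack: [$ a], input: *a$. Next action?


'a' on top is the handle for R -> a
Action: reduce (R -> a)


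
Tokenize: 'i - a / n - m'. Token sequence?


Scan left to right, longest-match per lexeme
Tokens: ID(i), OP(-), ID(a), OP(/), ID(n), OP(-), ID(m)


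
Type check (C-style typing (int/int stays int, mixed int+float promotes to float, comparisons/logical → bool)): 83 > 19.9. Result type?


Operand types: int > float
Rule: comparison yields bool
Result type: bool


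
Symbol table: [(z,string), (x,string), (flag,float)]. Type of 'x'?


Lookup 'x' → type string


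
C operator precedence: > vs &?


'>' is relational (level 7); '&' is bitwise AND (level 5)
Higher level binds tighter
'>' has higher precedence than '&'


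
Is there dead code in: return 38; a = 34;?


statement follows a return and is unreachable
Dead: 'a = 34'


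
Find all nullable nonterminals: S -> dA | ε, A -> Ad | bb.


A nonterminal is nullable iff some alternative derives ε (directly, or every symbol in it is nullable)
Nullable: {S}


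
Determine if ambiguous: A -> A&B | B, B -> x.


precedence layered via separate nonterminal B: deterministic
Unambiguous


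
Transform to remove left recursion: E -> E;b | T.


Left-recursive alternatives: E;b; non-recursive: T
Introduce E': E -> TE', E' -> ;bE' | ε


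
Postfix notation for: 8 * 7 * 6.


Left to right (same or higher precedence on left)
Postfix: 8 7 * 6 *


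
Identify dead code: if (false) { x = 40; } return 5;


condition is constant false, so the whole block is unreachable
Dead: 'if (false) { x = 40; }'


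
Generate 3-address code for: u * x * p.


Break into single-operator statements:
t1 = u * x
t2 = t1 * p


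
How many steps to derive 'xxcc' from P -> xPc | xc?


Derivation: P => xPc => xxcc
Steps: 2


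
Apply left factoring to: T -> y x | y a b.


Common prefix: 'y'
Factored: T -> y T', T' -> x | a b


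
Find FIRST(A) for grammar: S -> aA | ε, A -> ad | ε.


Per alternative of A: FIRST(ad) = {a}; FIRST(ε) = {ε}
FIRST(A) = {a, ε}


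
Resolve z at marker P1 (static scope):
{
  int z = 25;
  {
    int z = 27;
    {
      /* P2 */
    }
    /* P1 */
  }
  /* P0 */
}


z declared in the same block as P1
z = 27


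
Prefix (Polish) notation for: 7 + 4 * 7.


'*' binds tighter: tree is (+ 7 (* 4 7))
Prefix: + 7 * 4 7


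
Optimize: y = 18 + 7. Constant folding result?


18 + 7 = 25 at compile time
Optimized: y = 25


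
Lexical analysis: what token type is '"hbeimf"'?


Pattern: double-quoted sequence
Type: STRING_LITERAL


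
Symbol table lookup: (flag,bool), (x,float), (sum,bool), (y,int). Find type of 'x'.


Lookup 'x' → type float


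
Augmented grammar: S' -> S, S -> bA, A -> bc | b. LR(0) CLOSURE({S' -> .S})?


Start: S' -> .S
For each item with dot before a nonterminal B, add B -> .γ for every B-production
Closure: [S' -> .S, S -> .bA]


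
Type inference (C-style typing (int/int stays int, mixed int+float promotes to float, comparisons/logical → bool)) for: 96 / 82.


Operand types: int / int
Rule: mixed int/float promotes to float; int/int stays int
Result type: int


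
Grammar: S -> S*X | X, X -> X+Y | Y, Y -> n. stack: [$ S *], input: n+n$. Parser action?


no handle ('S*' is not any RHS); shift 'n'
Action: shift


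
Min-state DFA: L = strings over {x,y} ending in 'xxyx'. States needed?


Track the longest suffix of input matching a prefix of 'xxyx': 5 classes (prefixes of length 0..4)
Minimal DFA: 5 states


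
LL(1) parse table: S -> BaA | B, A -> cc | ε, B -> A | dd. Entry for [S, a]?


For [S, a]: 'a' ∈ FIRST(BaA)
Entry: S -> BaA


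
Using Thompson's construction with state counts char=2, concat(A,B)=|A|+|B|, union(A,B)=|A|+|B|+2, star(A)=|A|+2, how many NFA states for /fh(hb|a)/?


Syntax tree has 5 char leaf(s), 1 union(s), 0 star(s)
chars contribute 5×2 = 10; each union adds +2; each star adds +2
Total: 10 + 2 + 0 = 12 states


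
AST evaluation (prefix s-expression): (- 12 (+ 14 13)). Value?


Evaluate inner: (+ 14 13) = 27
Evaluate root: (- 12 27) = -15
Result: -15


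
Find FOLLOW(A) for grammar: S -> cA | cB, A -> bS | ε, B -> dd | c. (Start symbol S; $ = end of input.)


$ ∈ FOLLOW(S). For each A -> αBβ: add FIRST(β)\{ε} to FOLLOW(B); if β nullable, add FOLLOW(A).
FOLLOW(A) = {$}


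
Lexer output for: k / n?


Scan left to right, longest-match per lexeme
Tokens: ID(k), OP(/), ID(n)


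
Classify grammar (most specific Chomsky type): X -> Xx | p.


Left-linear: every RHS is a terminal or one nonterminal followed by a terminal
Classification: Type 3 (Regular)


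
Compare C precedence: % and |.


'%' is multiplicative (level 10); '|' is bitwise OR (level 3)
Higher level binds tighter
'%' has higher precedence than '|'


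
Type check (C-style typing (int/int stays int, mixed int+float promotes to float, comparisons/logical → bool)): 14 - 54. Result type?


Operand types: int - int
Rule: mixed int/float promotes to float; int/int stays int
Result type: int


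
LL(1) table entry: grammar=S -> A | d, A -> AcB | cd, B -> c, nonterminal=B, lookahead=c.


For [B, c]: 'c' ∈ FIRST(c)
Entry: B -> c


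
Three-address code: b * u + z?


Break into single-operator statements:
t1 = b * u
t2 = t1 + z


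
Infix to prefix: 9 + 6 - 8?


left-to-right (same/higher precedence on left): tree is (- (+ 9 6) 8)
Prefix: - + 9 6 8


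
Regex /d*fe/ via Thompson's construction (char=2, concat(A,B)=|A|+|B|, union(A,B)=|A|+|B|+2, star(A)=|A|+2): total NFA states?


Syntax tree has 3 char leaf(s), 0 union(s), 1 star(s)
chars contribute 3×2 = 6; each union adds +2; each star adds +2
Total: 6 + 0 + 2 = 8 states


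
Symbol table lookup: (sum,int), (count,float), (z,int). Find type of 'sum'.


Lookup 'sum' → type int


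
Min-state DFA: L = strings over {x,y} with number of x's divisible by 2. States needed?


Track (count of x) mod 2: states 0..1, accept at 0
Minimal DFA: 2 states


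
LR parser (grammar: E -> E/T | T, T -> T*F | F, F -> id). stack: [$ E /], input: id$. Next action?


no handle ('E/' is not any RHS); shift 'id'
Action: shift


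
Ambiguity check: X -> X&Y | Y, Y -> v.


precedence layered via separate nonterminal Y: deterministic
Unambiguous


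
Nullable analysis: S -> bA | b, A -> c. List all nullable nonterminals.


A nonterminal is nullable iff some alternative derives ε (directly, or every symbol in it is nullable)
Nullable: {}


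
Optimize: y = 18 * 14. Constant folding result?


18 * 14 = 252 at compile time
Optimized: y = 252


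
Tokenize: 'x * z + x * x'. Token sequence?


Scan left to right, longest-match per lexeme
Tokens: ID(x), OP(*), ID(z), OP(+), ID(x), OP(*), ID(x)


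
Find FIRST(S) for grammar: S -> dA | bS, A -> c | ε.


Per alternative of S: FIRST(dA) = {d}; FIRST(bS) = {b}
FIRST(S) = {b, d}


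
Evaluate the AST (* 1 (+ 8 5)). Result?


Evaluate inner: (+ 8 5) = 13
Evaluate root: (* 1 13) = 13
Result: 13


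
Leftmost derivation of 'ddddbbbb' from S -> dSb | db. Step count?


Derivation: S => dSb => ddSbb => dddSbbb => ddddbbbb
Steps: 4


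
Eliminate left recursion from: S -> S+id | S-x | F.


Left-recursive alternatives: S+id, S-x; non-recursive: F
Introduce S': S -> FS', S' -> +idS' | -xS' | ε


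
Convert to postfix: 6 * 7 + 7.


Left to right (same or higher precedence on left)
Postfix: 6 7 * 7 +


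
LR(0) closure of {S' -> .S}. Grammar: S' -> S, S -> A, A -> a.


Start: S' -> .S
For each item with dot before a nonterminal B, add B -> .γ for every B-production
Closure: [S' -> .S, S -> .A, A -> .a]


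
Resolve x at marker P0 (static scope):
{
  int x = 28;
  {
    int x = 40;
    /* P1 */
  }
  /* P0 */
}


x declared in the same block as P0
x = 28


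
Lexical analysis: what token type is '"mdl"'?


Pattern: double-quoted sequence
Type: STRING_LITERAL


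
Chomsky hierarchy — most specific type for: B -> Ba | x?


Left-linear: every RHS is a terminal or one nonterminal followed by a terminal
Classification: Type 3 (Regular)


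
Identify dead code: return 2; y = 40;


statement follows a return and is unreachable
Dead: 'y = 40'


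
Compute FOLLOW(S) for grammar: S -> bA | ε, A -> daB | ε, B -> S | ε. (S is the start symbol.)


$ ∈ FOLLOW(S). For each A -> αBβ: add FIRST(β)\{ε} to FOLLOW(B); if β nullable, add FOLLOW(A).
FOLLOW(S) = {$}


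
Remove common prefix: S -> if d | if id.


Common prefix: 'if'
Factored: S -> if S', S' -> d | id


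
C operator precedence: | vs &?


'&' is bitwise AND (level 5); '|' is bitwise OR (level 3)
Higher level binds tighter
'&' has higher precedence than '|'


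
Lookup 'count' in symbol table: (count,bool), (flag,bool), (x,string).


Lookup 'count' → type bool


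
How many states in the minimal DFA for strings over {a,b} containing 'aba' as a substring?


KMP-style automaton: 3 progress states + 1 absorbing accept = 4
Minimal DFA: 4 states


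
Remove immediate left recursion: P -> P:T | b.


Left-recursive alternatives: P:T; non-recursive: b
Introduce P': P -> bP', P' -> :TP' | ε


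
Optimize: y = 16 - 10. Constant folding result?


16 - 10 = 6 at compile time
Optimized: y = 6


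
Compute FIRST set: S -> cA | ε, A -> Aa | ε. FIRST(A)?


Per alternative of A: FIRST(Aa) = {a}; FIRST(ε) = {ε}
FIRST(A) = {a, ε}


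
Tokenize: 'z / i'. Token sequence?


Scan left to right, longest-match per lexeme
Tokens: ID(z), OP(/), ID(i)


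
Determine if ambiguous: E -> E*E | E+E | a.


'a*a+a' has two parse trees (no precedence encoded between * and +)
Ambiguous


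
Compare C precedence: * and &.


'*' is multiplicative (level 10); '&' is bitwise AND (level 5)
Higher level binds tighter
'*' has higher precedence than '&'


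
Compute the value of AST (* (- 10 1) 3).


Evaluate inner: (- 10 1) = 9
Evaluate root: (* 9 3) = 27
Result: 27


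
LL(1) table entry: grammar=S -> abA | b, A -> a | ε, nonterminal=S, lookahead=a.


For [S, a]: 'a' ∈ FIRST(abA)
Entry: S -> abA


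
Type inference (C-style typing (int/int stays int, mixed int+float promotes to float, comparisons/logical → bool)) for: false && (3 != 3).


Operand types: bool && bool
Rule: logical operators take bool operands and yield bool
Result type: bool


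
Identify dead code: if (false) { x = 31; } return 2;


condition is constant false, so the whole block is unreachable
Dead: 'if (false) { x = 31; }'


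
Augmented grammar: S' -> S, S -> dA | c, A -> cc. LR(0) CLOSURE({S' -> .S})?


Start: S' -> .S
For each item with dot before a nonterminal B, add B -> .γ for every B-production
Closure: [S' -> .S, S -> .dA, S -> .c]


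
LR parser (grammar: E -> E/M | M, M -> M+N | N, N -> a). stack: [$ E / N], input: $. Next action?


'N' (not preceded by M+) is the handle for M -> N
Action: reduce (M -> N)


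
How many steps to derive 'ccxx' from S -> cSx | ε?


Derivation: S => cSx => ccSxx => ccxx
Steps: 3


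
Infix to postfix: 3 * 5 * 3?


Left to right (same or higher precedence on left)
Postfix: 3 5 * 3 *


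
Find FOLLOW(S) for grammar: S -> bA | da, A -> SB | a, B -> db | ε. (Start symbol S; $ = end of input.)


$ ∈ FOLLOW(S). For each A -> αBβ: add FIRST(β)\{ε} to FOLLOW(B); if β nullable, add FOLLOW(A).
FOLLOW(S) = {$, d}


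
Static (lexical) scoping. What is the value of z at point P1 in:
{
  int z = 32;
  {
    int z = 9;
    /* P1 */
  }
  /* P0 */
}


z declared in the same block as P1
z = 9


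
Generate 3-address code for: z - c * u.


Break into single-operator statements:
t1 = c * u
t2 = z - t1


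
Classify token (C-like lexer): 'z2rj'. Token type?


Pattern: letter/underscore followed by alphanumerics, not a keyword
Type: IDENTIFIER


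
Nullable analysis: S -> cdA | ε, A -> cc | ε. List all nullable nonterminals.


A nonterminal is nullable iff some alternative derives ε (directly, or every symbol in it is nullable)
Nullable: {A, S}


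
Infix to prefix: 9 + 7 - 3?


left-to-right (same/higher precedence on left): tree is (- (+ 9 7) 3)
Prefix: - + 9 7 3


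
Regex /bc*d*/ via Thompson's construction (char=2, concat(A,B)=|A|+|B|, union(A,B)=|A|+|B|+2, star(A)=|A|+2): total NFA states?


Syntax tree has 3 char leaf(s), 0 union(s), 2 star(s)
chars contribute 3×2 = 6; each union adds +2; each star adds +2
Total: 6 + 0 + 4 = 10 states


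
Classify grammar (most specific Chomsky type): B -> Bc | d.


Left-linear: every RHS is a terminal or one nonterminal followed by a terminal
Classification: Type 3 (Regular)


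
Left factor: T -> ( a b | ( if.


Common prefix: '('
Factored: T -> ( T', T' -> a b | if


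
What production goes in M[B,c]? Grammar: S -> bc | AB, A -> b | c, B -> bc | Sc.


For [B, c]: 'c' ∈ FIRST(Sc)
Entry: B -> Sc


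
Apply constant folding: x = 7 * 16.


7 * 16 = 112 at compile time
Optimized: x = 112


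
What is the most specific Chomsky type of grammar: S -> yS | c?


Right-linear: every RHS is a terminal or a terminal followed by one nonterminal
Classification: Type 3 (Regular)


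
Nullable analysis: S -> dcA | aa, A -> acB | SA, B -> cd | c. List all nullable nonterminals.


A nonterminal is nullable iff some alternative derives ε (directly, or every symbol in it is nullable)
Nullable: {}


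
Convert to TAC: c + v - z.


Break into single-operator statements:
t1 = c + v
t2 = t1 - z


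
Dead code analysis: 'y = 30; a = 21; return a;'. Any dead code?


y is assigned but never read
Dead: 'y = 30'


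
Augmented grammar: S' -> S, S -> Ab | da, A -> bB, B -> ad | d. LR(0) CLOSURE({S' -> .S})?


Start: S' -> .S
For each item with dot before a nonterminal B, add B -> .γ for every B-production
Closure: [S' -> .S, S -> .Ab, S -> .da, A -> .bB]


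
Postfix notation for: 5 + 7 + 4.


Left to right (same or higher precedence on left)
Postfix: 5 7 + 4 +


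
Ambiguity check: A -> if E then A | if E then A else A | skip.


dangling else: 'if E then if E then skip else skip' parses two ways
Ambiguous


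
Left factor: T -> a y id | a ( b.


Common prefix: 'a'
Factored: T -> a T', T' -> y id | ( b


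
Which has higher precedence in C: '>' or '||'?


'>' is relational (level 7); '||' is logical OR (level 1)
Higher level binds tighter
'>' has higher precedence than '||'


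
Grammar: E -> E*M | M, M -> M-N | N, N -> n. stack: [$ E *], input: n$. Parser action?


no handle ('E*' is not any RHS); shift 'n'
Action: shift


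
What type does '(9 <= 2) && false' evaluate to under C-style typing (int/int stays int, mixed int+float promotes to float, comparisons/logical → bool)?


Operand types: bool && bool
Rule: logical operators take bool operands and yield bool
Result type: bool


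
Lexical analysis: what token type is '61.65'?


Pattern: digits with a decimal point
Type: FLOAT_LITERAL


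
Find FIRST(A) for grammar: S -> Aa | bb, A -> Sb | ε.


Per alternative of A: FIRST(Sb) = {a, b}; FIRST(ε) = {ε}
FIRST(A) = {a, b, ε}


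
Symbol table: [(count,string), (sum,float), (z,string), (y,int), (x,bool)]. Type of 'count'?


Lookup 'count' → type string


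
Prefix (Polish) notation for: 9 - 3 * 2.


'*' binds tighter: tree is (- 9 (* 3 2))
Prefix: - 9 * 3 2


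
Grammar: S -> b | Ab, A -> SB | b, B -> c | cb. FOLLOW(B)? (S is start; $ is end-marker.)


$ ∈ FOLLOW(S). For each A -> αBβ: add FIRST(β)\{ε} to FOLLOW(B); if β nullable, add FOLLOW(A).
FOLLOW(B) = {b}


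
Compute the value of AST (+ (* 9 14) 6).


Evaluate inner: (* 9 14) = 126
Evaluate root: (+ 126 6) = 132
Result: 132


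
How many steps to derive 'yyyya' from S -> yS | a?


Derivation: S => yS => yyS => yyyS => yyyyS => yyyya
Steps: 5


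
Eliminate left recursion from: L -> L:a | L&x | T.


Left-recursive alternatives: L:a, L&x; non-recursive: T
Introduce L': L -> TL', L' -> :aL' | &xL' | ε


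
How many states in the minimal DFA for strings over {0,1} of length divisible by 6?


Track length mod 6: states 0..5, accept at 0
Minimal DFA: 6 states


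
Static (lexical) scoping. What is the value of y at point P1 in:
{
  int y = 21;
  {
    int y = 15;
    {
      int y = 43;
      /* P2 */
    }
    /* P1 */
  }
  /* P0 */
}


y declared in the same block as P1
y = 15


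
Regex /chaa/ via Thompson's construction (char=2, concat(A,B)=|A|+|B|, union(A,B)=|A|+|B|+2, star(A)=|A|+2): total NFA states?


Syntax tree has 4 char leaf(s), 0 union(s), 0 star(s)
chars contribute 4×2 = 8; each union adds +2; each star adds +2
Total: 8 + 0 + 0 = 8 states


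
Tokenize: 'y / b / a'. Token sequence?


Scan left to right, longest-match per lexeme
Tokens: ID(y), OP(/), ID(b), OP(/), ID(a)


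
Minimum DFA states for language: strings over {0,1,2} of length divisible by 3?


Track length mod 3: states 0..2, accept at 0
Minimal DFA: 3 states


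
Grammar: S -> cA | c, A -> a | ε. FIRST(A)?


Per alternative of A: FIRST(a) = {a}; FIRST(ε) = {ε}
FIRST(A) = {a, ε}


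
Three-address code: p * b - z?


Break into single-operator statements:
t1 = p * b
t2 = t1 - z


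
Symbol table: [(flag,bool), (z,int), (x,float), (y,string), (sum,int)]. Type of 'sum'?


Lookup 'sum' → type int


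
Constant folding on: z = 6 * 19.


6 * 19 = 114 at compile time
Optimized: z = 114


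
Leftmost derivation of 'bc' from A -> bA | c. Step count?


Derivation: A => bA => bc
Steps: 2


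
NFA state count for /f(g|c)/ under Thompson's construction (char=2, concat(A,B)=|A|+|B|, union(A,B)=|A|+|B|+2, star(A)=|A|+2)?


Syntax tree has 3 char leaf(s), 1 union(s), 0 star(s)
chars contribute 3×2 = 6; each union adds +2; each star adds +2
Total: 6 + 2 + 0 = 8 states


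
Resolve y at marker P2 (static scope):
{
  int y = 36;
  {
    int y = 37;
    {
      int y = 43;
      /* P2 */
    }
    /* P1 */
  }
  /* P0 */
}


y declared in the same block as P2
y = 43


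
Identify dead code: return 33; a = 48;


statement follows a return and is unreachable
Dead: 'a = 48'


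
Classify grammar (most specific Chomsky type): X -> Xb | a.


Left-linear: every RHS is a terminal or one nonterminal followed by a terminal
Classification: Type 3 (Regular)


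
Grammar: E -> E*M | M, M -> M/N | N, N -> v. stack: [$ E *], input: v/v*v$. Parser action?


no handle ('E*' is not any RHS); shift 'v'
Action: shift


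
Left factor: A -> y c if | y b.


Common prefix: 'y'
Factored: A -> y A', A' -> c if | b


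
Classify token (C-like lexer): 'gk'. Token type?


Pattern: letter/underscore followed by alphanumerics, not a keyword
Type: IDENTIFIER


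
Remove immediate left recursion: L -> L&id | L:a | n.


Left-recursive alternatives: L&id, L:a; non-recursive: n
Introduce L': L -> nL', L' -> &idL' | :aL' | ε


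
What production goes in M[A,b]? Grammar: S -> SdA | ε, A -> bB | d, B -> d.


For [A, b]: 'b' ∈ FIRST(bB)
Entry: A -> bB


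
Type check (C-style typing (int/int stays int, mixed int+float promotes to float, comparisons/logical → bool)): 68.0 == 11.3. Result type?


Operand types: float == float
Rule: comparison yields bool
Result type: bool


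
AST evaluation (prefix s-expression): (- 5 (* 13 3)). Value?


Evaluate inner: (* 13 3) = 39
Evaluate root: (- 5 39) = -34
Result: -34


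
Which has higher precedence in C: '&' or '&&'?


'&' is bitwise AND (level 5); '&&' is logical AND (level 2)
Higher level binds tighter
'&' has higher precedence than '&&'


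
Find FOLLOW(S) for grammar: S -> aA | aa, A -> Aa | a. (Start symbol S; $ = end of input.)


$ ∈ FOLLOW(S). For each A -> αBβ: add FIRST(β)\{ε} to FOLLOW(B); if β nullable, add FOLLOW(A).
FOLLOW(S) = {$}


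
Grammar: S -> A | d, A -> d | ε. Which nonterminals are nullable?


A nonterminal is nullable iff some alternative derives ε (directly, or every symbol in it is nullable)
Nullable: {A, S}


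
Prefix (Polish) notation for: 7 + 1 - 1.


left-to-right (same/higher precedence on left): tree is (- (+ 7 1) 1)
Prefix: - + 7 1 1


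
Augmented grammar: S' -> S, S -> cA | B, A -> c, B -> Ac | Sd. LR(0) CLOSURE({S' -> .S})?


Start: S' -> .S
For each item with dot before a nonterminal B, add B -> .γ for every B-production
Closure: [S' -> .S, S -> .cA, S -> .B, B -> .Ac, B -> .Sd, A -> .c]


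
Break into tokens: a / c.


Scan left to right, longest-match per lexeme
Tokens: ID(a), OP(/), ID(c)


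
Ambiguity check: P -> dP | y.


right-linear, alternatives start with distinct terminals 'd' vs 'y': unique leftmost derivation
Unambiguous


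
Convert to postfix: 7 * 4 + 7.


Left to right (same or higher precedence on left)
Postfix: 7 4 * 7 +


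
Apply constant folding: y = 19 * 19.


19 * 19 = 361 at compile time
Optimized: y = 361


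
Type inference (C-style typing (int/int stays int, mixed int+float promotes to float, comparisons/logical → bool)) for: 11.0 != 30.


Operand types: float != int
Rule: comparison yields bool
Result type: bool


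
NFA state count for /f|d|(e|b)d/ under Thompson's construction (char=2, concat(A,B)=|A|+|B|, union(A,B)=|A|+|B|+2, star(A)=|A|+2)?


Syntax tree has 5 char leaf(s), 3 union(s), 0 star(s)
chars contribute 5×2 = 10; each union adds +2; each star adds +2
Total: 10 + 6 + 0 = 16 states


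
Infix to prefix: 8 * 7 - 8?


left-to-right (same/higher precedence on left): tree is (- (* 8 7) 8)
Prefix: - * 8 7 8


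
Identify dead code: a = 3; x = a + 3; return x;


a is read by x's definition; x is returned
No dead code


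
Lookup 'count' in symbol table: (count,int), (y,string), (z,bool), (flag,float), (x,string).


Lookup 'count' → type int


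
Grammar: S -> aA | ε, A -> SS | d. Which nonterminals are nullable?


A nonterminal is nullable iff some alternative derives ε (directly, or every symbol in it is nullable)
Nullable: {A, S}


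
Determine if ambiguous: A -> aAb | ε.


balanced a^n…b^n: each string has a unique parse
Unambiguous


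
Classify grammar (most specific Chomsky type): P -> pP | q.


Right-linear: every RHS is a terminal or a terminal followed by one nonterminal
Classification: Type 3 (Regular)


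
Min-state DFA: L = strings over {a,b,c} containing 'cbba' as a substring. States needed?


KMP-style automaton: 4 progress states + 1 absorbing accept = 5
Minimal DFA: 5 states


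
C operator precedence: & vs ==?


'==' is equality (level 6); '&' is bitwise AND (level 5)
Higher level binds tighter
'==' has higher precedence than '&'


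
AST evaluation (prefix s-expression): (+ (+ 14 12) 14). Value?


Evaluate inner: (+ 14 12) = 26
Evaluate root: (+ 26 14) = 40
Result: 40


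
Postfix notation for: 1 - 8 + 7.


Left to right (same or higher precedence on left)
Postfix: 1 8 - 7 +


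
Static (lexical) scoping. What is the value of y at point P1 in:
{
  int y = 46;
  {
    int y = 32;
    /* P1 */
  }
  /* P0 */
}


y declared in the same block as P1
y = 32


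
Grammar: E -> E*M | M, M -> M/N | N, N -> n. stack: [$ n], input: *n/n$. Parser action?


'n' on top is the handle for N -> n
Action: reduce (N -> n)


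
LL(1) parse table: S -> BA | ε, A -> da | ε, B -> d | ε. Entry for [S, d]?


For [S, d]: 'd' ∈ FIRST(BA)
Entry: S -> BA


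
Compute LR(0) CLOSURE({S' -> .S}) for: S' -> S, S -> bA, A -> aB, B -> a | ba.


Start: S' -> .S
For each item with dot before a nonterminal B, add B -> .γ for every B-production
Closure: [S' -> .S, S -> .bA]


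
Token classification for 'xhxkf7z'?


Pattern: letter/underscore followed by alphanumerics, not a keyword
Type: IDENTIFIER


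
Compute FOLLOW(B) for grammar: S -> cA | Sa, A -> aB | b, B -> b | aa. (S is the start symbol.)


$ ∈ FOLLOW(S). For each A -> αBβ: add FIRST(β)\{ε} to FOLLOW(B); if β nullable, add FOLLOW(A).
FOLLOW(B) = {$, a}


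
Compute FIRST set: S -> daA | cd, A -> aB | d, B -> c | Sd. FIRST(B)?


Per alternative of B: FIRST(c) = {c}; FIRST(Sd) = {c, d}
FIRST(B) = {c, d}


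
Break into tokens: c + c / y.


Scan left to right, longest-match per lexeme
Tokens: ID(c), OP(+), ID(c), OP(/), ID(y)


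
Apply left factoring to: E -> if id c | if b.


Common prefix: 'if'
Factored: E -> if E', E' -> id c | b


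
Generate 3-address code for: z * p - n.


Break into single-operator statements:
t1 = z * p
t2 = t1 - n


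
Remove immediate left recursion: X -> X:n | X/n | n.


Left-recursive alternatives: X:n, X/n; non-recursive: n
Introduce X': X -> nX', X' -> :nX' | /nX' | ε


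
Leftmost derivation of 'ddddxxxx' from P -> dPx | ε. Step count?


Derivation: P => dPx => ddPxx => dddPxxx => ddddPxxxx => ddddxxxx
Steps: 5


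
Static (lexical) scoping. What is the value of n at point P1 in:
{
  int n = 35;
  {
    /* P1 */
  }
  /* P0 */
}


P1's block does not declare n; resolves to the enclosing declaration at depth 0
n = 35


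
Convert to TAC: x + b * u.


Break into single-operator statements:
t1 = b * u
t2 = x + t1


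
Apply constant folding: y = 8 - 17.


8 - 17 = -9 at compile time
Optimized: y = -9


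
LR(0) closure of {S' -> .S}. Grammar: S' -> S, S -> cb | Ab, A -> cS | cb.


Start: S' -> .S
For each item with dot before a nonterminal B, add B -> .γ for every B-production
Closure: [S' -> .S, S -> .cb, S -> .Ab, A -> .cS, A -> .cb]


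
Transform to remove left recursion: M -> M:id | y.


Left-recursive alternatives: M:id; non-recursive: y
Introduce M': M -> yM', M' -> :idM' | ε


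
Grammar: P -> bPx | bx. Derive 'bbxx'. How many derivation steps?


Derivation: P => bPx => bbxx
Steps: 2


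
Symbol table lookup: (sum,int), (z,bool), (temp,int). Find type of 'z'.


Lookup 'z' → type bool


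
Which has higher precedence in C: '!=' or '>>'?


'>>' is shift (level 8); '!=' is equality (level 6)
Higher level binds tighter
'>>' has higher precedence than '!='


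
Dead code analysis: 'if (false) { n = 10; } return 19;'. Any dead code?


condition is constant false, so the whole block is unreachable
Dead: 'if (false) { n = 10; }'


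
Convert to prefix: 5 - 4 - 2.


left-to-right (same/higher precedence on left): tree is (- (- 5 4) 2)
Prefix: - - 5 4 2


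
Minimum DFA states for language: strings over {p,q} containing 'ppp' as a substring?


KMP-style automaton: 3 progress states + 1 absorbing accept = 4
Minimal DFA: 4 states


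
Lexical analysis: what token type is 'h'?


Pattern: letter/underscore followed by alphanumerics, not a keyword
Type: IDENTIFIER


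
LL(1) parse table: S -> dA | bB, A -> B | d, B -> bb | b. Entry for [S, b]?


For [S, b]: 'b' ∈ FIRST(bB)
Entry: S -> bB


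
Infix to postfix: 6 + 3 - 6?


Left to right (same or higher precedence on left)
Postfix: 6 3 + 6 -


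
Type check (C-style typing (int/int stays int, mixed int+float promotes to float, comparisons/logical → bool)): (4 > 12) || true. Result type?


Operand types: bool || bool
Rule: logical operators take bool operands and yield bool
Result type: bool


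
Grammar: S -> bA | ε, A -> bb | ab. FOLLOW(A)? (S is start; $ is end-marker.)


$ ∈ FOLLOW(S). For each A -> αBβ: add FIRST(β)\{ε} to FOLLOW(B); if β nullable, add FOLLOW(A).
FOLLOW(A) = {$}


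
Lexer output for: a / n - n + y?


Scan left to right, longest-match per lexeme
Tokens: ID(a), OP(/), ID(n), OP(-), ID(n), OP(+), ID(y)


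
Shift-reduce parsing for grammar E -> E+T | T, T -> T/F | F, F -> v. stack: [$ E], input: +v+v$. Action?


shift '+' to continue E -> E+T
Action: shift
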